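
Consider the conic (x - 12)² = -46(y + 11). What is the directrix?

Vertex (12, -11); 4p = -46 so p = -23/2. Opens down.
Directrix is the horizontal line y = k − p = -11 − (-23/2) = 1/2.

y = 1/2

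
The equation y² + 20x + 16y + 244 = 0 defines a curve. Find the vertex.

(-9, -8)

Only y is squared. Complete the square in y: (y + 8)² = -20(x + 9).
Vertex (-9, -8); 4p = -20 so p = -5. Opens left.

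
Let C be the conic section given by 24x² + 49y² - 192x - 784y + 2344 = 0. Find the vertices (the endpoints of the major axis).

Collect terms: 24(x² - 8x) + 49(y² - 16y) = -2344
Complete the square: 24(x - 4)² + 49(y - 8)² = -2344 + 384 + 3136 = 1176
Divide by 1176: (x - 4)²/49 + (y - 8)²/24 = 1
Ellipse, center (4, 8), major axis horizontal; a² = 49, b² = 24.
a = 7. Vertices at (h ± a, k).

(-3, 8) and (11, 8)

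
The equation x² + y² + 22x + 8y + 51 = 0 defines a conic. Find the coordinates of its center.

(-11, -4)

(x² + 22x) + (y² + 8y) = -51
Complete the square in x and y: (x + 11)² + (y + 4)² = -51 + 121 + 16 = 86
So (x + 11)² + (y + 4)² = 86.
Circle centered at (-11, -4) with r² = 86.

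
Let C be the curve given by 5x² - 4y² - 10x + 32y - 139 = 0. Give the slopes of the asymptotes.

Collect terms: 5(x² - 2x) -4(y² - 8y) = 139
Complete the square in x and y: 5(x - 1)² -4(y - 4)² = 139 + 5 - 64 = 80
Dividing both sides by 80: (x - 1)²/16 - (y - 4)²/20 = 1
Hyperbola, center (1, 4), transverse axis horizontal; a² = 16, b² = 20.
For a horizontal hyperbola the asymptotes have slope ±b/a.
Here that is ±2√5/4 = ±√5/2.

√5/2 and -√5/2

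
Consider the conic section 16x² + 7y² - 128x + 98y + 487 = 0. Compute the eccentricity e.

e = 3/4

Group: 16(x² - 8x) + 7(y² + 14y) = -487
16(x - 4)² + 7(y + 7)² = -487 + 256 + 343 = 112
Divide by 112: (x - 4)²/7 + (y + 7)²/16 = 1
Ellipse, center (4, -7), major axis vertical; a² = 16, b² = 7.
c² = a² - b² = 9, so c = 3.
e = c/a = 3/4.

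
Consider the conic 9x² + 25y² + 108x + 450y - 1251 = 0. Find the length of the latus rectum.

Collect terms: 9(x² + 12x) + 25(y² + 18y) = 1251
Complete the square: 9(x + 6)² + 25(y + 9)² = 1251 + 324 + 2025 = 3600
Divide by 3600: (x + 6)²/400 + (y + 9)²/144 = 1
Ellipse, center (-6, -9), major axis horizontal; a² = 400, b² = 144.
Latus rectum length = 2b²/a = 2·144/20 = 72/5.

72/5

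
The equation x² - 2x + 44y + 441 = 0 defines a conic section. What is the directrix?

y = 1

Only x is squared. Complete the square in x: (x - 1)² = -44(y + 10).
Vertex (1, -10); 4p = -44 so p = -11. Opens down.
Directrix is the horizontal line y = k − p = -10 − (-11) = 1.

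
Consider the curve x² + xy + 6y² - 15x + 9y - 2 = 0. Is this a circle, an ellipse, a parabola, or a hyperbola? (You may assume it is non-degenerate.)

ellipse

A = 1, B = 1, C = 6.
Discriminant B² − 4AC = 1² − 4·1·6 = -23.
B² − 4AC < 0 ⇒ ellipse.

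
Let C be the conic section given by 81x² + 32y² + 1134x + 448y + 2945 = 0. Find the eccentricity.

e = 7/9

Group: 81(x² + 14x) + 32(y² + 14y) = -2945
Complete the square: 81(x + 7)² + 32(y + 7)² = -2945 + 3969 + 1568 = 2592
Divide through by 2592 to get (x + 7)²/32 + (y + 7)²/81 = 1.
Ellipse, center (-7, -7), major axis vertical; a² = 81, b² = 32.
c² = a² - b² = 49, so c = 7.
e = c/a = 7/9.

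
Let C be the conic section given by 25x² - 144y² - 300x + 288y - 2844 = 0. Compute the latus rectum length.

25/6

25(x² - 12x) -144(y² - 2y) = 2844
25(x - 6)² -144(y - 1)² = 2844 + 900 - 144 = 3600
Divide by 3600: (x - 6)²/144 - (y - 1)²/25 = 1
Hyperbola, center (6, 1), transverse axis horizontal; a² = 144, b² = 25.
Latus rectum length = 2b²/a = 2·25/12 = 25/6.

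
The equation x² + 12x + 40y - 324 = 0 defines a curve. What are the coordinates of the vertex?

(-6, 9)

Only x is squared. Complete the square in x: (x + 6)² = -40(y - 9).
Vertex (-6, 9); 4p = -40 so p = -10. Opens down.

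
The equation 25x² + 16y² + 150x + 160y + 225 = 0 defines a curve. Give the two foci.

(-3, -8) and (-3, -2)

25(x² + 6x) + 16(y² + 10y) = -225
Completing the square gives 25(x + 3)² + 16(y + 5)² = -225 + 225 + 400 = 400.
Divide through by 400 to get (x + 3)²/16 + (y + 5)²/25 = 1.
Ellipse, center (-3, -5), major axis vertical; a² = 25, b² = 16.
c² = a² - b² = 25 - 16 = 9, so c = 3.
Foci lie on the vertical axis through the center: (h, k ± c).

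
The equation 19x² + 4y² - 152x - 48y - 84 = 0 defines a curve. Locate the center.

(4, 6)

Collect terms: 19(x² - 8x) + 4(y² - 12y) = 84
Complete the square in x and y: 19(x - 4)² + 4(y - 6)² = 84 + 304 + 144 = 532
Dividing both sides by 532: (x - 4)²/28 + (y - 6)²/133 = 1
Ellipse with center (4, 6).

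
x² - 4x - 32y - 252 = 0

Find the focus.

(2, 0)

Only x is squared. Complete the square in x: (x - 2)² = 32(y + 8).
Vertex (2, -8); 4p = 32 so p = 8. Opens up.
Focus is p units from the vertex along the axis: (h, k + p).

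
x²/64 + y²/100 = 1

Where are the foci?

Center (0, 0). The larger denominator 100 sits under the y-term, so the major axis is vertical; a² = 100, b² = 64.
c² = a² - b² = 100 - 64 = 36, so c = 6.
Foci lie on the vertical axis through the center: (h, k ± c).

(0, -6) and (0, 6)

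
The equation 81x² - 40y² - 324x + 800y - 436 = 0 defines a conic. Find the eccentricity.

81(x² - 4x) -40(y² - 20y) = 436
Complete the square in x and y: 81(x - 2)² -40(y - 10)² = 436 + 324 - 4000 = -3240
Divide through by -3240 to get (y - 10)²/81 - (x - 2)²/40 = 1.
Hyperbola, center (2, 10), transverse axis vertical; a² = 81, b² = 40.
c² = a² + b² = 121, so c = 11.
e = c/a = 11/9.

e = 11/9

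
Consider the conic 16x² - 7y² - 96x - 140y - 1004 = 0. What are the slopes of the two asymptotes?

Group the x- and y-terms: 16(x² - 6x) -7(y² + 20y) = 1004
16(x - 3)² -7(y + 10)² = 1004 + 144 - 700 = 448
Dividing both sides by 448: (x - 3)²/28 - (y + 10)²/64 = 1
Hyperbola, center (3, -10), transverse axis horizontal; a² = 28, b² = 64.
For a horizontal hyperbola the asymptotes have slope ±b/a.
Here that is ±8/2√7 = ±4√7/7.

4√7/7 and -4√7/7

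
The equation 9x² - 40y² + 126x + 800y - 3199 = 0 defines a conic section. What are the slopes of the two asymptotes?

3√10/20 and -3√10/20

Rearranging, 9(x² + 14x) -40(y² - 20y) = 3199.
Complete the square: 9(x + 7)² -40(y - 10)² = 3199 + 441 - 4000 = -360
Divide through by -360 to get (y - 10)²/9 - (x + 7)²/40 = 1.
Hyperbola, center (-7, 10), transverse axis vertical; a² = 9, b² = 40.
For a vertical hyperbola the asymptotes have slope ±a/b.
Here that is ±3/2√10 = ±3√10/20.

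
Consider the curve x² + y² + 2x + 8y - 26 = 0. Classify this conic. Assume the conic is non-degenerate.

circle

No xy term. Coefficients of x² and y² are A = 1, C = 1.
A = C (same sign) ⇒ circle.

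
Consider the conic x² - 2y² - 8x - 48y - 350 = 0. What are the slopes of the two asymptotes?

√2/2 and -√2/2

Group: (x² - 8x) -2(y² + 24y) = 350
Completing the square gives (x - 4)² -2(y + 12)² = 350 + 16 - 288 = 78.
Dividing both sides by 78: (x - 4)²/78 - (y + 12)²/39 = 1
Hyperbola, center (4, -12), transverse axis horizontal; a² = 78, b² = 39.
For a horizontal hyperbola the asymptotes have slope ±b/a.
Here that is ±√39/√78 = ±√2/2.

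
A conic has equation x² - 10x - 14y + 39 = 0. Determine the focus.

(5, 9/2)

Only x is squared. Complete the square in x: (x - 5)² = 14(y - 1).
Vertex (5, 1); 4p = 14 so p = 7/2. Opens up.
Focus is p units from the vertex along the axis: (h, k + p).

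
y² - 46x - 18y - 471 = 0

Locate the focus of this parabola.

(-1/2, 9)

Only y is squared. Complete the square in y: (y - 9)² = 46(x + 12).
Vertex (-12, 9); 4p = 46 so p = 23/2. Opens right.
Focus is p units from the vertex along the axis: (h + p, k).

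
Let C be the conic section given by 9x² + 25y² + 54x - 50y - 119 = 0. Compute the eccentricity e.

9(x² + 6x) + 25(y² - 2y) = 119
Completing the square gives 9(x + 3)² + 25(y - 1)² = 119 + 81 + 25 = 225.
Dividing both sides by 225: (x + 3)²/25 + (y - 1)²/9 = 1
Ellipse, center (-3, 1), major axis horizontal; a² = 25, b² = 9.
c² = a² - b² = 16, so c = 4.
e = c/a = 4/5.

e = 4/5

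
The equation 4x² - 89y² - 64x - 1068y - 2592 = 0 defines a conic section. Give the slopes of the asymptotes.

Rearranging, 4(x² - 16x) -89(y² + 12y) = 2592.
4(x - 8)² -89(y + 6)² = 2592 + 256 - 3204 = -356
Dividing both sides by -356: (y + 6)²/4 - (x - 8)²/89 = 1
Hyperbola, center (8, -6), transverse axis vertical; a² = 4, b² = 89.
For a vertical hyperbola the asymptotes have slope ±a/b.
Here that is ±2/√89 = ±2√89/89.

2√89/89 and -2√89/89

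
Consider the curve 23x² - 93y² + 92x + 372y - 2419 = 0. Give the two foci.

(-2 - 2√29, 2) and (-2 + 2√29, 2)

Group: 23(x² + 4x) -93(y² - 4y) = 2419
Completing the square gives 23(x + 2)² -93(y - 2)² = 2419 + 92 - 372 = 2139.
Divide by 2139: (x + 2)²/93 - (y - 2)²/23 = 1
Hyperbola, center (-2, 2), transverse axis horizontal; a² = 93, b² = 23.
c² = a² + b² = 93 + 23 = 116, so c = 2√29.
Foci lie on the horizontal axis through the center: (h ± c, k).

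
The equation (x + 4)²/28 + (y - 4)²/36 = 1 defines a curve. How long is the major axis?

12

Center (-4, 4). The larger denominator 36 sits under the y-term, so the major axis is vertical; a² = 36, b² = 28.
a² = 36 so a = 6; the major axis has length 2a = 12.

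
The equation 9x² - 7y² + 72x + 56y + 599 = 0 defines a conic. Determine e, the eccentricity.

e = 4/3

Group: 9(x² + 8x) -7(y² - 8y) = -599
9(x + 4)² -7(y - 4)² = -599 + 144 - 112 = -567
Divide through by -567 to get (y - 4)²/81 - (x + 4)²/63 = 1.
Hyperbola, center (-4, 4), transverse axis vertical; a² = 81, b² = 63.
c² = a² + b² = 144, so c = 12.
e = c/a = 12/9 = 4/3.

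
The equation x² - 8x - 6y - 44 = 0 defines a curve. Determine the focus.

(4, -17/2)

Only x is squared. Complete the square in x: (x - 4)² = 6(y + 10).
Vertex (4, -10); 4p = 6 so p = 3/2. Opens up.
Focus is p units from the vertex along the axis: (h, k + p).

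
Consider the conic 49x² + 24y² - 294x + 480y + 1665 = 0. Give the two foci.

(3, -15) and (3, -5)

Collect terms: 49(x² - 6x) + 24(y² + 20y) = -1665
49(x - 3)² + 24(y + 10)² = -1665 + 441 + 2400 = 1176
Divide by 1176: (x - 3)²/24 + (y + 10)²/49 = 1
Ellipse, center (3, -10), major axis vertical; a² = 49, b² = 24.
c² = a² - b² = 49 - 24 = 25, so c = 5.
Foci lie on the vertical axis through the center: (h, k ± c).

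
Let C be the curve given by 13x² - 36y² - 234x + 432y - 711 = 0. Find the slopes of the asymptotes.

13(x² - 18x) -36(y² - 12y) = 711
Complete the square in x and y: 13(x - 9)² -36(y - 6)² = 711 + 1053 - 1296 = 468
Dividing both sides by 468: (x - 9)²/36 - (y - 6)²/13 = 1
Hyperbola, center (9, 6), transverse axis horizontal; a² = 36, b² = 13.
For a horizontal hyperbola the asymptotes have slope ±b/a.
Here that is ±√13/6.

√13/6 and -√13/6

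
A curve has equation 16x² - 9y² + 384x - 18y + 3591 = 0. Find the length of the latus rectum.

27/2

Group the x- and y-terms: 16(x² + 24x) -9(y² + 2y) = -3591
Completing the square gives 16(x + 12)² -9(y + 1)² = -3591 + 2304 - 9 = -1296.
Divide through by -1296 to get (y + 1)²/144 - (x + 12)²/81 = 1.
Hyperbola, center (-12, -1), transverse axis vertical; a² = 144, b² = 81.
Latus rectum length = 2b²/a = 2·81/12 = 27/2.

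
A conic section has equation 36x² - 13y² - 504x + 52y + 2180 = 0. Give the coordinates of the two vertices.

36(x² - 14x) -13(y² - 4y) = -2180
Complete the square in x and y: 36(x - 7)² -13(y - 2)² = -2180 + 1764 - 52 = -468
Divide by -468: (y - 2)²/36 - (x - 7)²/13 = 1
Hyperbola, center (7, 2), transverse axis vertical; a² = 36, b² = 13.
a = 6. Vertices at (h, k ± a).

(7, -4) and (7, 8)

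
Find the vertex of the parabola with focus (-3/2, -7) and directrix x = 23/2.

(5, -7)

The vertex is the midpoint between the focus and the directrix along the axis of symmetry.
Axis is horizontal (directrix is vertical). Vertex x-coordinate = (-3/2 + 23/2)/2 = 5; y-coordinate = -7.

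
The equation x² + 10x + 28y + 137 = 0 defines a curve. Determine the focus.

Only x is squared. Complete the square in x: (x + 5)² = -28(y + 4).
Vertex (-5, -4); 4p = -28 so p = -7. Opens down.
Focus is p units from the vertex along the axis: (h, k + p).

(-5, -11)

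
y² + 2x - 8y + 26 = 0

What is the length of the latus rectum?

2

Only y is squared. Complete the square in y: (y - 4)² = -2(x + 5).
Vertex (-5, 4); 4p = -2 so p = -1/2. Opens left.
Latus rectum length = |4p| = 2.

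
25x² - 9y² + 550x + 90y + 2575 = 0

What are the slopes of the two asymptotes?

5/3 and -5/3

Group the x- and y-terms: 25(x² + 22x) -9(y² - 10y) = -2575
Completing the square gives 25(x + 11)² -9(y - 5)² = -2575 + 3025 - 225 = 225.
Divide through by 225 to get (x + 11)²/9 - (y - 5)²/25 = 1.
Hyperbola, center (-11, 5), transverse axis horizontal; a² = 9, b² = 25.
For a horizontal hyperbola the asymptotes have slope ±b/a.
Here that is ±5/3.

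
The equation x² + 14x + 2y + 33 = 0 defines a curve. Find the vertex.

(-7, 8)

Only x is squared. Complete the square in x: (x + 7)² = -2(y - 8).
Vertex (-7, 8); 4p = -2 so p = -1/2. Opens down.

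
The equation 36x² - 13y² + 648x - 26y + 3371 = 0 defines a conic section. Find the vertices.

(-9, -7) and (-9, 5)

Rearranging, 36(x² + 18x) -13(y² + 2y) = -3371.
36(x + 9)² -13(y + 1)² = -3371 + 2916 - 13 = -468
Divide through by -468 to get (y + 1)²/36 - (x + 9)²/13 = 1.
Hyperbola, center (-9, -1), transverse axis vertical; a² = 36, b² = 13.
a = 6. Vertices at (h, k ± a).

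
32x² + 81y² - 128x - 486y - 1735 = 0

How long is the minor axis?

Collect terms: 32(x² - 4x) + 81(y² - 6y) = 1735
Completing the square gives 32(x - 2)² + 81(y - 3)² = 1735 + 128 + 729 = 2592.
Divide by 2592: (x - 2)²/81 + (y - 3)²/32 = 1
Ellipse, center (2, 3), major axis horizontal; a² = 81, b² = 32.
b² = 32 so b = 4√2; the minor axis has length 2b = 8√2.

8√2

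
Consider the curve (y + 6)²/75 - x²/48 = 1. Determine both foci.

Center (0, -6). The positive term is the y-term, so the transverse axis is vertical; a² = 75, b² = 48.
c² = a² + b² = 75 + 48 = 123, so c = √123.
Foci lie on the vertical axis through the center: (h, k ± c).

(0, -6 - √123) and (0, -6 + √123)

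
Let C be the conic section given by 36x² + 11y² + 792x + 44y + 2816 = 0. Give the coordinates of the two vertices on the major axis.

Group: 36(x² + 22x) + 11(y² + 4y) = -2816
Complete the square in x and y: 36(x + 11)² + 11(y + 2)² = -2816 + 4356 + 44 = 1584
Divide through by 1584 to get (x + 11)²/44 + (y + 2)²/144 = 1.
Ellipse, center (-11, -2), major axis vertical; a² = 144, b² = 44.
a = 12. Vertices at (h, k ± a).

(-11, -14) and (-11, 10)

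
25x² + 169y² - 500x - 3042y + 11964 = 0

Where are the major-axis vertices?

(-3, 9) and (23, 9)

Group: 25(x² - 20x) + 169(y² - 18y) = -11964
Complete the square: 25(x - 10)² + 169(y - 9)² = -11964 + 2500 + 13689 = 4225
Divide by 4225: (x - 10)²/169 + (y - 9)²/25 = 1
Ellipse, center (10, 9), major axis horizontal; a² = 169, b² = 25.
a = 13. Vertices at (h ± a, k).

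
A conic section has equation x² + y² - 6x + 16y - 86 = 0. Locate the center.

Group: (x² - 6x) + (y² + 16y) = 86
Completing the square gives (x - 3)² + (y + 8)² = 86 + 9 + 64 = 159.
So (x - 3)² + (y + 8)² = 159.
Circle centered at (3, -8) with r² = 159.

(3, -8)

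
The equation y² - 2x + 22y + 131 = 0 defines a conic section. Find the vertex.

Only y is squared. Complete the square in y: (y + 11)² = 2(x - 5).
Vertex (5, -11); 4p = 2 so p = 1/2. Opens right.

(5, -11)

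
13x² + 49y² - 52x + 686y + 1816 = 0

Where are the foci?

(-4, -7) and (8, -7)

Collect terms: 13(x² - 4x) + 49(y² + 14y) = -1816
Complete the square: 13(x - 2)² + 49(y + 7)² = -1816 + 52 + 2401 = 637
Dividing both sides by 637: (x - 2)²/49 + (y + 7)²/13 = 1
Ellipse, center (2, -7), major axis horizontal; a² = 49, b² = 13.
c² = a² - b² = 49 - 13 = 36, so c = 6.
Foci lie on the horizontal axis through the center: (h ± c, k).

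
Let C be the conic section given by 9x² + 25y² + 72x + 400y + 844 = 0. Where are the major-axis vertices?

Rearranging, 9(x² + 8x) + 25(y² + 16y) = -844.
9(x + 4)² + 25(y + 8)² = -844 + 144 + 1600 = 900
Dividing both sides by 900: (x + 4)²/100 + (y + 8)²/36 = 1
Ellipse, center (-4, -8), major axis horizontal; a² = 100, b² = 36.
a = 10. Vertices at (h ± a, k).

(-14, -8) and (6, -8)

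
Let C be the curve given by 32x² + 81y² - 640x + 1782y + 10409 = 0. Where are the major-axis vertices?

Rearranging, 32(x² - 20x) + 81(y² + 22y) = -10409.
Complete the square: 32(x - 10)² + 81(y + 11)² = -10409 + 3200 + 9801 = 2592
Divide by 2592: (x - 10)²/81 + (y + 11)²/32 = 1
Ellipse, center (10, -11), major axis horizontal; a² = 81, b² = 32.
a = 9. Vertices at (h ± a, k).

(1, -11) and (19, -11)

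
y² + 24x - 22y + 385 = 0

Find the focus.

(-17, 11)

Only y is squared. Complete the square in y: (y - 11)² = -24(x + 11).
Vertex (-11, 11); 4p = -24 so p = -6. Opens left.
Focus is p units from the vertex along the axis: (h + p, k).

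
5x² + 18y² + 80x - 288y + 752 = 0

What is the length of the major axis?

24

Group the x- and y-terms: 5(x² + 16x) + 18(y² - 16y) = -752
Complete the square: 5(x + 8)² + 18(y - 8)² = -752 + 320 + 1152 = 720
Divide by 720: (x + 8)²/144 + (y - 8)²/40 = 1
Ellipse, center (-8, 8), major axis horizontal; a² = 144, b² = 40.
a² = 144 so a = 12; the major axis has length 2a = 24.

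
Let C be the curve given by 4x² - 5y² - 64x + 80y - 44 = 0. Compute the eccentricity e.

e = 3/2

4(x² - 16x) -5(y² - 16y) = 44
4(x - 8)² -5(y - 8)² = 44 + 256 - 320 = -20
Dividing both sides by -20: (y - 8)²/4 - (x - 8)²/5 = 1
Hyperbola, center (8, 8), transverse axis vertical; a² = 4, b² = 5.
c² = a² + b² = 9, so c = 3.
e = c/a = 3/2.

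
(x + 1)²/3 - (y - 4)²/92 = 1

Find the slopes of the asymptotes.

Center (-1, 4). The positive term is the x-term, so the transverse axis is horizontal; a² = 3, b² = 92.
For a horizontal hyperbola the asymptotes have slope ±b/a.
Here that is ±2√23/√3 = ±2√69/3.

2√69/3 and -2√69/3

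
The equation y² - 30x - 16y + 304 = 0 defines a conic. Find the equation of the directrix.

Only y is squared. Complete the square in y: (y - 8)² = 30(x - 8).
Vertex (8, 8); 4p = 30 so p = 15/2. Opens right.
Directrix is the vertical line x = h − p = 8 − (15/2) = 1/2.

x = 1/2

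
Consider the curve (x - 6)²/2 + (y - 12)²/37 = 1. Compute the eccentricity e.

Center (6, 12). The larger denominator 37 sits under the y-term, so the major axis is vertical; a² = 37, b² = 2.
c² = a² - b² = 35, so c = √35.
e = c/a = √35/√37 = √1295/37.

e = √1295/37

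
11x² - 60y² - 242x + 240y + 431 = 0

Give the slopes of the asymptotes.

√165/30 and -√165/30

11(x² - 22x) -60(y² - 4y) = -431
Complete the square: 11(x - 11)² -60(y - 2)² = -431 + 1331 - 240 = 660
Divide by 660: (x - 11)²/60 - (y - 2)²/11 = 1
Hyperbola, center (11, 2), transverse axis horizontal; a² = 60, b² = 11.
For a horizontal hyperbola the asymptotes have slope ±b/a.
Here that is ±√11/2√15 = ±√165/30.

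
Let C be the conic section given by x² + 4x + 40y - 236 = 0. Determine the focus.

(-2, -4)

Only x is squared. Complete the square in x: (x + 2)² = -40(y - 6).
Vertex (-2, 6); 4p = -40 so p = -10. Opens down.
Focus is p units from the vertex along the axis: (h, k + p).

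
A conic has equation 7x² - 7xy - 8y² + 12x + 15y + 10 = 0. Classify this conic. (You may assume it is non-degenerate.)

hyperbola

A = 7, B = -7, C = -8.
Discriminant B² − 4AC = (-7)² − 4·7·(-8) = 273.
B² − 4AC > 0 ⇒ hyperbola.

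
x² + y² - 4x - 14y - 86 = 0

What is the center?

Collect terms: (x² - 4x) + (y² - 14y) = 86
Complete the square in x and y: (x - 2)² + (y - 7)² = 86 + 4 + 49 = 139
So (x - 2)² + (y - 7)² = 139.
Circle centered at (2, 7) with r² = 139.

(2, 7)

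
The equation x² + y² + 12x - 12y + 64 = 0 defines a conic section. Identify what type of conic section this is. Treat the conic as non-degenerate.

circle

No xy term. Coefficients of x² and y² are A = 1, C = 1.
A = C (same sign) ⇒ circle.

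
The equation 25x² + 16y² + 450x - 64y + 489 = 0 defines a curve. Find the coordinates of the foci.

Collect terms: 25(x² + 18x) + 16(y² - 4y) = -489
Completing the square gives 25(x + 9)² + 16(y - 2)² = -489 + 2025 + 64 = 1600.
Divide by 1600: (x + 9)²/64 + (y - 2)²/100 = 1
Ellipse, center (-9, 2), major axis vertical; a² = 100, b² = 64.
c² = a² - b² = 100 - 64 = 36, so c = 6.
Foci lie on the vertical axis through the center: (h, k ± c).

(-9, -4) and (-9, 8)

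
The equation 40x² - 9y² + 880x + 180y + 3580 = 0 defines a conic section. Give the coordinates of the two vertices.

(-14, 10) and (-8, 10)

40(x² + 22x) -9(y² - 20y) = -3580
40(x + 11)² -9(y - 10)² = -3580 + 4840 - 900 = 360
Divide through by 360 to get (x + 11)²/9 - (y - 10)²/40 = 1.
Hyperbola, center (-11, 10), transverse axis horizontal; a² = 9, b² = 40.
a = 3. Vertices at (h ± a, k).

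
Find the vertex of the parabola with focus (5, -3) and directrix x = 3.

The vertex is the midpoint between the focus and the directrix along the axis of symmetry.
Axis is horizontal (directrix is vertical). Vertex x-coordinate = (5 + 3)/2 = 4; y-coordinate = -3.

(4, -3)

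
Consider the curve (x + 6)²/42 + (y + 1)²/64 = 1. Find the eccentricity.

e = √22/8

Center (-6, -1). The larger denominator 64 sits under the y-term, so the major axis is vertical; a² = 64, b² = 42.
c² = a² - b² = 22, so c = √22.
e = c/a = √22/8.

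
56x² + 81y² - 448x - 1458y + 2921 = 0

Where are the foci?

(-1, 9) and (9, 9)

Collect terms: 56(x² - 8x) + 81(y² - 18y) = -2921
56(x - 4)² + 81(y - 9)² = -2921 + 896 + 6561 = 4536
Divide through by 4536 to get (x - 4)²/81 + (y - 9)²/56 = 1.
Ellipse, center (4, 9), major axis horizontal; a² = 81, b² = 56.
c² = a² - b² = 81 - 56 = 25, so c = 5.
Foci lie on the horizontal axis through the center: (h ± c, k).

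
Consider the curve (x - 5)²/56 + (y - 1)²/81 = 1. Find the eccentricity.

Center (5, 1). The larger denominator 81 sits under the y-term, so the major axis is vertical; a² = 81, b² = 56.
c² = a² - b² = 25, so c = 5.
e = c/a = 5/9.

e = 5/9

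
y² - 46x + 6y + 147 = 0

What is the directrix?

Only y is squared. Complete the square in y: (y + 3)² = 46(x - 3).
Vertex (3, -3); 4p = 46 so p = 23/2. Opens right.
Directrix is the vertical line x = h − p = 3 − (23/2) = -17/2.

x = -17/2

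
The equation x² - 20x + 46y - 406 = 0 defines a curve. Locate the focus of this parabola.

Only x is squared. Complete the square in x: (x - 10)² = -46(y - 11).
Vertex (10, 11); 4p = -46 so p = -23/2. Opens down.
Focus is p units from the vertex along the axis: (h, k + p).

(10, -1/2)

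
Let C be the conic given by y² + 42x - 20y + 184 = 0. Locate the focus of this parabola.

Only y is squared. Complete the square in y: (y - 10)² = -42(x + 2).
Vertex (-2, 10); 4p = -42 so p = -21/2. Opens left.
Focus is p units from the vertex along the axis: (h + p, k).

(-25/2, 10)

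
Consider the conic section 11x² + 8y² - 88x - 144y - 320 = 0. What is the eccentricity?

e = √33/11

11(x² - 8x) + 8(y² - 18y) = 320
Complete the square: 11(x - 4)² + 8(y - 9)² = 320 + 176 + 648 = 1144
Divide through by 1144 to get (x - 4)²/104 + (y - 9)²/143 = 1.
Ellipse, center (4, 9), major axis vertical; a² = 143, b² = 104.
c² = a² - b² = 39, so c = √39.
e = c/a = √39/√143 = √33/11.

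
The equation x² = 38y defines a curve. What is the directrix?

Vertex (0, 0); 4p = 38 so p = 19/2. Opens up.
Directrix is the horizontal line y = k − p = 0 − (19/2) = -19/2.

y = -19/2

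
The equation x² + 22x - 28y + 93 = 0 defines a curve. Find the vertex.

(-11, -1)

Only x is squared. Complete the square in x: (x + 11)² = 28(y + 1).
Vertex (-11, -1); 4p = 28 so p = 7. Opens up.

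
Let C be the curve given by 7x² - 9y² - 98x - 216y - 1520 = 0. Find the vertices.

Rearranging, 7(x² - 14x) -9(y² + 24y) = 1520.
Complete the square in x and y: 7(x - 7)² -9(y + 12)² = 1520 + 343 - 1296 = 567
Divide by 567: (x - 7)²/81 - (y + 12)²/63 = 1
Hyperbola, center (7, -12), transverse axis horizontal; a² = 81, b² = 63.
a = 9. Vertices at (h ± a, k).

(-2, -12) and (16, -12)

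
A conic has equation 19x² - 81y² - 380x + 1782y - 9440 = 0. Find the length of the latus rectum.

Group the x- and y-terms: 19(x² - 20x) -81(y² - 22y) = 9440
Complete the square: 19(x - 10)² -81(y - 11)² = 9440 + 1900 - 9801 = 1539
Divide through by 1539 to get (x - 10)²/81 - (y - 11)²/19 = 1.
Hyperbola, center (10, 11), transverse axis horizontal; a² = 81, b² = 19.
Latus rectum length = 2b²/a = 2·19/9 = 38/9.

38/9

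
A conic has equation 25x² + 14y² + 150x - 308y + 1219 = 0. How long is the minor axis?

Collect terms: 25(x² + 6x) + 14(y² - 22y) = -1219
Completing the square gives 25(x + 3)² + 14(y - 11)² = -1219 + 225 + 1694 = 700.
Dividing both sides by 700: (x + 3)²/28 + (y - 11)²/50 = 1
Ellipse, center (-3, 11), major axis vertical; a² = 50, b² = 28.
b² = 28 so b = 2√7; the minor axis has length 2b = 4√7.

4√7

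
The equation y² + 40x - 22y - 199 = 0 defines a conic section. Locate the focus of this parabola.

(-2, 11)

Only y is squared. Complete the square in y: (y - 11)² = -40(x - 8).
Vertex (8, 11); 4p = -40 so p = -10. Opens left.
Focus is p units from the vertex along the axis: (h + p, k).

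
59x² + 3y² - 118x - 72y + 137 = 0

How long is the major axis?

Group the x- and y-terms: 59(x² - 2x) + 3(y² - 24y) = -137
Complete the square in x and y: 59(x - 1)² + 3(y - 12)² = -137 + 59 + 432 = 354
Divide through by 354 to get (x - 1)²/6 + (y - 12)²/118 = 1.
Ellipse, center (1, 12), major axis vertical; a² = 118, b² = 6.
a² = 118 so a = √118; the major axis has length 2a = 2√118.

2√118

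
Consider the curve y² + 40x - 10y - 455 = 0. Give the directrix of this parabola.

x = 22

Only y is squared. Complete the square in y: (y - 5)² = -40(x - 12).
Vertex (12, 5); 4p = -40 so p = -10. Opens left.
Directrix is the vertical line x = h − p = 12 − (-10) = 22.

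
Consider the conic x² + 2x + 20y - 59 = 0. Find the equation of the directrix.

Only x is squared. Complete the square in x: (x + 1)² = -20(y - 3).
Vertex (-1, 3); 4p = -20 so p = -5. Opens down.
Directrix is the horizontal line y = k − p = 3 − (-5) = 8.

y = 8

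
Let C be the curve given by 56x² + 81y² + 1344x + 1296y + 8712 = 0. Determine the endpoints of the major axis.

Group the x- and y-terms: 56(x² + 24x) + 81(y² + 16y) = -8712
56(x + 12)² + 81(y + 8)² = -8712 + 8064 + 5184 = 4536
Divide by 4536: (x + 12)²/81 + (y + 8)²/56 = 1
Ellipse, center (-12, -8), major axis horizontal; a² = 81, b² = 56.
a = 9. Vertices at (h ± a, k).

(-21, -8) and (-3, -8)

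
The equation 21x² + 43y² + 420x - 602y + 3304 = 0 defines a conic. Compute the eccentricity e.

e = √946/43

Group the x- and y-terms: 21(x² + 20x) + 43(y² - 14y) = -3304
Complete the square: 21(x + 10)² + 43(y - 7)² = -3304 + 2100 + 2107 = 903
Divide by 903: (x + 10)²/43 + (y - 7)²/21 = 1
Ellipse, center (-10, 7), major axis horizontal; a² = 43, b² = 21.
c² = a² - b² = 22, so c = √22.
e = c/a = √22/√43 = √946/43.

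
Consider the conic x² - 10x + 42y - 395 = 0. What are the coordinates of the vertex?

(5, 10)

Only x is squared. Complete the square in x: (x - 5)² = -42(y - 10).
Vertex (5, 10); 4p = -42 so p = -21/2. Opens down.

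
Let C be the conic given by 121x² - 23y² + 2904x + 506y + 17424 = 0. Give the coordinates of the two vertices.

(-12, 0) and (-12, 22)

121(x² + 24x) -23(y² - 22y) = -17424
Complete the square in x and y: 121(x + 12)² -23(y - 11)² = -17424 + 17424 - 2783 = -2783
Dividing both sides by -2783: (y - 11)²/121 - (x + 12)²/23 = 1
Hyperbola, center (-12, 11), transverse axis vertical; a² = 121, b² = 23.
a = 11. Vertices at (h, k ± a).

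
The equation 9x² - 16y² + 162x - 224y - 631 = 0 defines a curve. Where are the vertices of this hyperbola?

(-17, -7) and (-1, -7)

Collect terms: 9(x² + 18x) -16(y² + 14y) = 631
Complete the square in x and y: 9(x + 9)² -16(y + 7)² = 631 + 729 - 784 = 576
Divide by 576: (x + 9)²/64 - (y + 7)²/36 = 1
Hyperbola, center (-9, -7), transverse axis horizontal; a² = 64, b² = 36.
a = 8. Vertices at (h ± a, k).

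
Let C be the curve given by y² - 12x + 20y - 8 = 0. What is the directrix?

Only y is squared. Complete the square in y: (y + 10)² = 12(x + 9).
Vertex (-9, -10); 4p = 12 so p = 3. Opens right.
Directrix is the vertical line x = h − p = -9 − (3) = -12.

x = -12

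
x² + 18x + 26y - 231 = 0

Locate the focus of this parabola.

(-9, 11/2)

Only x is squared. Complete the square in x: (x + 9)² = -26(y - 12).
Vertex (-9, 12); 4p = -26 so p = -13/2. Opens down.
Focus is p units from the vertex along the axis: (h, k + p).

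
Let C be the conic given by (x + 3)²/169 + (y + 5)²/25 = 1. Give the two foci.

Center (-3, -5). The larger denominator 169 sits under the x-term, so the major axis is horizontal; a² = 169, b² = 25.
c² = a² - b² = 169 - 25 = 144, so c = 12.
Foci lie on the horizontal axis through the center: (h ± c, k).

(-15, -5) and (9, -5)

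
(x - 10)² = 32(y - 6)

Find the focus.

(10, 14)

Vertex (10, 6); 4p = 32 so p = 8. Opens up.
Focus is p units from the vertex along the axis: (h, k + p).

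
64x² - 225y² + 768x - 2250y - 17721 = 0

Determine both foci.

64(x² + 12x) -225(y² + 10y) = 17721
Completing the square gives 64(x + 6)² -225(y + 5)² = 17721 + 2304 - 5625 = 14400.
Dividing both sides by 14400: (x + 6)²/225 - (y + 5)²/64 = 1
Hyperbola, center (-6, -5), transverse axis horizontal; a² = 225, b² = 64.
c² = a² + b² = 225 + 64 = 289, so c = 17.
Foci lie on the horizontal axis through the center: (h ± c, k).

(-23, -5) and (11, -5)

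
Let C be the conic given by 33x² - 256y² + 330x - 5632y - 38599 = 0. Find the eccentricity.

e = 17/16

33(x² + 10x) -256(y² + 22y) = 38599
Completing the square gives 33(x + 5)² -256(y + 11)² = 38599 + 825 - 30976 = 8448.
Divide by 8448: (x + 5)²/256 - (y + 11)²/33 = 1
Hyperbola, center (-5, -11), transverse axis horizontal; a² = 256, b² = 33.
c² = a² + b² = 289, so c = 17.
e = c/a = 17/16.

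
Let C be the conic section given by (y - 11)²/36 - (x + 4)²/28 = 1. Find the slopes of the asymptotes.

Center (-4, 11). The positive term is the y-term, so the transverse axis is vertical; a² = 36, b² = 28.
For a vertical hyperbola the asymptotes have slope ±a/b.
Here that is ±6/2√7 = ±3√7/7.

3√7/7 and -3√7/7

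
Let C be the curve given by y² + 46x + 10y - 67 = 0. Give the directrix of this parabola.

Only y is squared. Complete the square in y: (y + 5)² = -46(x - 2).
Vertex (2, -5); 4p = -46 so p = -23/2. Opens left.
Directrix is the vertical line x = h − p = 2 − (-23/2) = 27/2.

x = 27/2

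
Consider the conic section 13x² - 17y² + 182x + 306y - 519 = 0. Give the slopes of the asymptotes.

Rearranging, 13(x² + 14x) -17(y² - 18y) = 519.
Complete the square in x and y: 13(x + 7)² -17(y - 9)² = 519 + 637 - 1377 = -221
Divide through by -221 to get (y - 9)²/13 - (x + 7)²/17 = 1.
Hyperbola, center (-7, 9), transverse axis vertical; a² = 13, b² = 17.
For a vertical hyperbola the asymptotes have slope ±a/b.
Here that is ±√13/√17 = ±√221/17.

√221/17 and -√221/17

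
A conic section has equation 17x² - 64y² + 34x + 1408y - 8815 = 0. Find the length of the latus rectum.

17/4

Group: 17(x² + 2x) -64(y² - 22y) = 8815
17(x + 1)² -64(y - 11)² = 8815 + 17 - 7744 = 1088
Divide by 1088: (x + 1)²/64 - (y - 11)²/17 = 1
Hyperbola, center (-1, 11), transverse axis horizontal; a² = 64, b² = 17.
Latus rectum length = 2b²/a = 2·17/8 = 17/4.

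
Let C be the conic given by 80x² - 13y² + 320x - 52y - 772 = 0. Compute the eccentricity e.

Group the x- and y-terms: 80(x² + 4x) -13(y² + 4y) = 772
Complete the square in x and y: 80(x + 2)² -13(y + 2)² = 772 + 320 - 52 = 1040
Divide through by 1040 to get (x + 2)²/13 - (y + 2)²/80 = 1.
Hyperbola, center (-2, -2), transverse axis horizontal; a² = 13, b² = 80.
c² = a² + b² = 93, so c = √93.
e = c/a = √93/√13 = √1209/13.

e = √1209/13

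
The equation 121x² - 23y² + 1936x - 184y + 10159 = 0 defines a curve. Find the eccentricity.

e = 12/11

121(x² + 16x) -23(y² + 8y) = -10159
Complete the square in x and y: 121(x + 8)² -23(y + 4)² = -10159 + 7744 - 368 = -2783
Divide by -2783: (y + 4)²/121 - (x + 8)²/23 = 1
Hyperbola, center (-8, -4), transverse axis vertical; a² = 121, b² = 23.
c² = a² + b² = 144, so c = 12.
e = c/a = 12/11.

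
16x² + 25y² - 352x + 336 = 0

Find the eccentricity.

e = 3/5

Rearranging, 16(x² - 22x) + 25y² = -336.
Completing the square gives 16(x - 11)² + 25y² = -336 + 1936 + 0 = 1600.
Divide through by 1600 to get (x - 11)²/100 + y²/64 = 1.
Ellipse, center (11, 0), major axis horizontal; a² = 100, b² = 64.
c² = a² - b² = 36, so c = 6.
e = c/a = 6/10 = 3/5.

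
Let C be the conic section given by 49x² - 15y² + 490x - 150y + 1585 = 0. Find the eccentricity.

e = 8/7

Group: 49(x² + 10x) -15(y² + 10y) = -1585
Complete the square in x and y: 49(x + 5)² -15(y + 5)² = -1585 + 1225 - 375 = -735
Dividing both sides by -735: (y + 5)²/49 - (x + 5)²/15 = 1
Hyperbola, center (-5, -5), transverse axis vertical; a² = 49, b² = 15.
c² = a² + b² = 64, so c = 8.
e = c/a = 8/7.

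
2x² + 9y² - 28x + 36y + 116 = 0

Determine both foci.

Rearranging, 2(x² - 14x) + 9(y² + 4y) = -116.
Completing the square gives 2(x - 7)² + 9(y + 2)² = -116 + 98 + 36 = 18.
Divide through by 18 to get (x - 7)²/9 + (y + 2)²/2 = 1.
Ellipse, center (7, -2), major axis horizontal; a² = 9, b² = 2.
c² = a² - b² = 9 - 2 = 7, so c = √7.
Foci lie on the horizontal axis through the center: (h ± c, k).

(7 - √7, -2) and (7 + √7, -2)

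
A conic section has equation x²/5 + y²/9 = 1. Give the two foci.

Center (0, 0). The larger denominator 9 sits under the y-term, so the major axis is vertical; a² = 9, b² = 5.
c² = a² - b² = 9 - 5 = 4, so c = 2.
Foci lie on the vertical axis through the center: (h, k ± c).

(0, -2) and (0, 2)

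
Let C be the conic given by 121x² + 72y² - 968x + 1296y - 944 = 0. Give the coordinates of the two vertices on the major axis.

Group the x- and y-terms: 121(x² - 8x) + 72(y² + 18y) = 944
Complete the square in x and y: 121(x - 4)² + 72(y + 9)² = 944 + 1936 + 5832 = 8712
Divide through by 8712 to get (x - 4)²/72 + (y + 9)²/121 = 1.
Ellipse, center (4, -9), major axis vertical; a² = 121, b² = 72.
a = 11. Vertices at (h, k ± a).

(4, -20) and (4, 2)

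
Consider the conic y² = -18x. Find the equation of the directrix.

x = 9/2

Vertex (0, 0); 4p = -18 so p = -9/2. Opens left.
Directrix is the vertical line x = h − p = 0 − (-9/2) = 9/2.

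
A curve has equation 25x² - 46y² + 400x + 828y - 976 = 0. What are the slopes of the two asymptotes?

5√46/46 and -5√46/46

Collect terms: 25(x² + 16x) -46(y² - 18y) = 976
Complete the square: 25(x + 8)² -46(y - 9)² = 976 + 1600 - 3726 = -1150
Divide by -1150: (y - 9)²/25 - (x + 8)²/46 = 1
Hyperbola, center (-8, 9), transverse axis vertical; a² = 25, b² = 46.
For a vertical hyperbola the asymptotes have slope ±a/b.
Here that is ±5/√46 = ±5√46/46.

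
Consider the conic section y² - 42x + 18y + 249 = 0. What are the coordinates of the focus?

(29/2, -9)

Only y is squared. Complete the square in y: (y + 9)² = 42(x - 4).
Vertex (4, -9); 4p = 42 so p = 21/2. Opens right.
Focus is p units from the vertex along the axis: (h + p, k).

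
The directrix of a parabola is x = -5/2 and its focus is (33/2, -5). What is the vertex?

The vertex is the midpoint between the focus and the directrix along the axis of symmetry.
Axis is horizontal (directrix is vertical). Vertex x-coordinate = (33/2 + (-5/2))/2 = 7; y-coordinate = -5.

(7, -5)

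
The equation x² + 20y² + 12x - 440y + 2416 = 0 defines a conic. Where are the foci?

(-6 - √38, 11) and (-6 + √38, 11)

Rearranging, (x² + 12x) + 20(y² - 22y) = -2416.
Completing the square gives (x + 6)² + 20(y - 11)² = -2416 + 36 + 2420 = 40.
Divide through by 40 to get (x + 6)²/40 + (y - 11)²/2 = 1.
Ellipse, center (-6, 11), major axis horizontal; a² = 40, b² = 2.
c² = a² - b² = 40 - 2 = 38, so c = √38.
Foci lie on the horizontal axis through the center: (h ± c, k).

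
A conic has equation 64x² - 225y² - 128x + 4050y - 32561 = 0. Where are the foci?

64(x² - 2x) -225(y² - 18y) = 32561
Completing the square gives 64(x - 1)² -225(y - 9)² = 32561 + 64 - 18225 = 14400.
Divide by 14400: (x - 1)²/225 - (y - 9)²/64 = 1
Hyperbola, center (1, 9), transverse axis horizontal; a² = 225, b² = 64.
c² = a² + b² = 225 + 64 = 289, so c = 17.
Foci lie on the horizontal axis through the center: (h ± c, k).

(-16, 9) and (18, 9)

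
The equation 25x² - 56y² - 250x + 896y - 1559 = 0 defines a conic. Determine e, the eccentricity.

Group: 25(x² - 10x) -56(y² - 16y) = 1559
25(x - 5)² -56(y - 8)² = 1559 + 625 - 3584 = -1400
Dividing both sides by -1400: (y - 8)²/25 - (x - 5)²/56 = 1
Hyperbola, center (5, 8), transverse axis vertical; a² = 25, b² = 56.
c² = a² + b² = 81, so c = 9.
e = c/a = 9/5.

e = 9/5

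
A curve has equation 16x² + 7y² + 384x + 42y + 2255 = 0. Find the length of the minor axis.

2√7

Group: 16(x² + 24x) + 7(y² + 6y) = -2255
Complete the square in x and y: 16(x + 12)² + 7(y + 3)² = -2255 + 2304 + 63 = 112
Divide through by 112 to get (x + 12)²/7 + (y + 3)²/16 = 1.
Ellipse, center (-12, -3), major axis vertical; a² = 16, b² = 7.
b² = 7 so b = √7; the minor axis has length 2b = 2√7.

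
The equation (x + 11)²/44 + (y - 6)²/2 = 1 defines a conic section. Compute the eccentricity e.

e = √462/22

Center (-11, 6). The larger denominator 44 sits under the x-term, so the major axis is horizontal; a² = 44, b² = 2.
c² = a² - b² = 42, so c = √42.
e = c/a = √42/2√11 = √462/22.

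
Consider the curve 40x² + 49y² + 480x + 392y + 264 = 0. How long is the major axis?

14

Collect terms: 40(x² + 12x) + 49(y² + 8y) = -264
Complete the square in x and y: 40(x + 6)² + 49(y + 4)² = -264 + 1440 + 784 = 1960
Dividing both sides by 1960: (x + 6)²/49 + (y + 4)²/40 = 1
Ellipse, center (-6, -4), major axis horizontal; a² = 49, b² = 40.
a² = 49 so a = 7; the major axis has length 2a = 14.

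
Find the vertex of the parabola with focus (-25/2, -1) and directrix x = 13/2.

The vertex is the midpoint between the focus and the directrix along the axis of symmetry.
Axis is horizontal (directrix is vertical). Vertex x-coordinate = (-25/2 + 13/2)/2 = -3; y-coordinate = -1.

(-3, -1)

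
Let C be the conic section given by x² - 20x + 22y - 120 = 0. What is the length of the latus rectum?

Only x is squared. Complete the square in x: (x - 10)² = -22(y - 10).
Vertex (10, 10); 4p = -22 so p = -11/2. Opens down.
Latus rectum length = |4p| = 22.

22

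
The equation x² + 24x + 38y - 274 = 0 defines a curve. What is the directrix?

y = 41/2

Only x is squared. Complete the square in x: (x + 12)² = -38(y - 11).
Vertex (-12, 11); 4p = -38 so p = -19/2. Opens down.
Directrix is the horizontal line y = k − p = 11 − (-19/2) = 41/2.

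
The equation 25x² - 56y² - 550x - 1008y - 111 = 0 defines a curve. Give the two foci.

(11, -18) and (11, 0)

Group the x- and y-terms: 25(x² - 22x) -56(y² + 18y) = 111
Complete the square in x and y: 25(x - 11)² -56(y + 9)² = 111 + 3025 - 4536 = -1400
Dividing both sides by -1400: (y + 9)²/25 - (x - 11)²/56 = 1
Hyperbola, center (11, -9), transverse axis vertical; a² = 25, b² = 56.
c² = a² + b² = 25 + 56 = 81, so c = 9.
Foci lie on the vertical axis through the center: (h, k ± c).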